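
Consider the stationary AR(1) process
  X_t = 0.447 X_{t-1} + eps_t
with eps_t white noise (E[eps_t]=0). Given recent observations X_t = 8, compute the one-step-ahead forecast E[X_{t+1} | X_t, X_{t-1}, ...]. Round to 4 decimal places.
E[X_{t+1} \mid \mathcal F_t] = 3.5760

For an AR(p) model X_t = c + sum_i phi_i X_{t-i} + eps_t, the
one-step-ahead conditional mean is
  E[X_{t+1} | X_t, ...] = c + sum_i phi_i X_{t+1-i}.
Substitute known values:
  E[X_{t+1} | ...] = (0.447) * (8)
                   = 3.5760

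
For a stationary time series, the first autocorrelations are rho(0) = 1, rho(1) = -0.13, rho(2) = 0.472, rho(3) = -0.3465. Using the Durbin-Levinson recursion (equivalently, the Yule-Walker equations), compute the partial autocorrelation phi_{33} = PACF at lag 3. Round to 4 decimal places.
\phi_{33} = -0.3280

The PACF at lag k is phi_{kk}, the last component of the solution
to the Yule-Walker system G_k phi = r_k where
  (G_k)_{ij} = rho(|i - j|), (r_k)_i = rho(i), i,j = 1..k.
Equivalently, Durbin-Levinson gives phi_{kk} iteratively:
  phi_{11} = rho(1)
  phi_{kk} = [rho(k) - sum_{j=1..k-1} phi_{k-1,j} rho(k-j)]
            / [1 - sum_{j=1..k-1} phi_{k-1,j} rho(j)],
  phi_{k,j} = phi_{k-1,j} - phi_{kk} phi_{k-1,k-j},  j = 1..k-1.
Step k = 1:
  phi_11 = rho(1) = -0.13.
Step k = 2:
  phi_22 = [rho(2) - phi_11 rho(1)] / [1 - phi_11 rho(1)] = [0.472 - (-0.13)(-0.13)] / [1 - (-0.13)(-0.13)]
         = 0.4551 / 0.9831 = 0.462923.
  Update: phi_21 = phi_11 - phi_22 phi_11 = -0.13 - (0.462923)(-0.13) = -0.06982.
Step k = 3:
  phi_33 = [rho(3) - phi_21 rho(2) - phi_22 rho(1)] / [1 - phi_21 rho(1) - phi_22 rho(2)]
    numerator   = -0.3465 - (-0.06982)(0.472) - (0.462923)(-0.13) = -0.25336494
    denominator = 1 - (-0.06982)(-0.13) - (0.462923)(0.472) = 0.77242356
  phi_33 = -0.25336494 / 0.77242356 = -0.328.
Therefore phi_{33} = -0.3280.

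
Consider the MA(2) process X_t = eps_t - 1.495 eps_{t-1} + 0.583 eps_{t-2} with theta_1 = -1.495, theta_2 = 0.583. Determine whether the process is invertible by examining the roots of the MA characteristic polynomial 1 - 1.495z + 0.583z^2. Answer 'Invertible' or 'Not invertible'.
\text{Invertible}

The MA(q) characteristic polynomial is P(z) = 1 - 1.495z + 0.583z^2.
Invertibility requires all roots to lie outside the unit circle, i.e. |z| > 1 for every root.
Set 1 + (-1.495) z + (0.583) z^2 = 0, i.e. a z^2 + b z + c = 0 with a = 0.583, b = -1.495, c = 1.
Discriminant D = b^2 - 4ac = (-1.495)^2 - 4*(0.583)*1 = 2.235025 - (2.332) = -0.096975.
D < 0, so the roots are the complex-conjugate pair z = (-b +/- i sqrt(-D)) / (2a) = 1.2822 +/- 0.2671i.
For a conjugate pair |z|^2 = z * conj(z) = (product of roots) = c/a = 1/(0.583) = 1.715266, so |z| = sqrt(1.715266) = 1.3097 for both roots.
Moduli of all roots: 1.3097, 1.3097.
All moduli strictly greater than 1? Yes.
Verdict: Invertible.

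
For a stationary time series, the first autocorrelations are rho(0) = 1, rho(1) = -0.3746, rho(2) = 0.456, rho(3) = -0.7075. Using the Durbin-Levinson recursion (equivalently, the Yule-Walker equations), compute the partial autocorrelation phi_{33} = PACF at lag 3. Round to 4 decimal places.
\phi_{33} = -0.6210

The PACF at lag k is phi_{kk}, the last component of the solution
to the Yule-Walker system G_k phi = r_k where
  (G_k)_{ij} = rho(|i - j|), (r_k)_i = rho(i), i,j = 1..k.
Equivalently, Durbin-Levinson gives phi_{kk} iteratively:
  phi_{11} = rho(1)
  phi_{kk} = [rho(k) - sum_{j=1..k-1} phi_{k-1,j} rho(k-j)]
            / [1 - sum_{j=1..k-1} phi_{k-1,j} rho(j)],
  phi_{k,j} = phi_{k-1,j} - phi_{kk} phi_{k-1,k-j},  j = 1..k-1.
Step k = 1:
  phi_11 = rho(1) = -0.3746.
Step k = 2:
  phi_22 = [rho(2) - phi_11 rho(1)] / [1 - phi_11 rho(1)] = [0.456 - (-0.3746)(-0.3746)] / [1 - (-0.3746)(-0.3746)]
         = 0.31567484 / 0.85967484 = 0.367203.
  Update: phi_21 = phi_11 - phi_22 phi_11 = -0.3746 - (0.367203)(-0.3746) = -0.237046.
Step k = 3:
  phi_33 = [rho(3) - phi_21 rho(2) - phi_22 rho(1)] / [1 - phi_21 rho(1) - phi_22 rho(2)]
    numerator   = -0.7075 - (-0.237046)(0.456) - (0.367203)(-0.3746) = -0.46185297
    denominator = 1 - (-0.237046)(-0.3746) - (0.367203)(0.456) = 0.74375822
  phi_33 = -0.46185297 / 0.74375822 = -0.621.
Therefore phi_{33} = -0.6210.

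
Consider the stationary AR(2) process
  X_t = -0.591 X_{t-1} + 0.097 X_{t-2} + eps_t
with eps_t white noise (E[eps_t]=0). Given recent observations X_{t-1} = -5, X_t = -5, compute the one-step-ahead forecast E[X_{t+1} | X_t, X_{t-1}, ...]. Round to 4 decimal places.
E[X_{t+1} \mid \mathcal F_t] = 2.4700

For an AR(p) model X_t = c + sum_i phi_i X_{t-i} + eps_t, the
one-step-ahead conditional mean is
  E[X_{t+1} | X_t, ...] = c + sum_i phi_i X_{t+1-i}.
Substitute known values:
  E[X_{t+1} | ...] = (-0.591) * (-5) + (0.097) * (-5)
                   = 2.4700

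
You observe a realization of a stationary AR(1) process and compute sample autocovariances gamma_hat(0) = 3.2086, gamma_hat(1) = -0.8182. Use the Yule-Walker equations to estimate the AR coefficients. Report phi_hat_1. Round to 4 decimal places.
\hat\phi_{1} = -0.2550

The Yule-Walker equations for an AR(p) process read, in matrix form,
  Gamma_p phi = r_p,   with   (Gamma_p)_{ij} = gamma(|i - j|),
                       (r_p)_i = gamma(i),   i,j = 1..p.
Substitute the sample gammas (Toeplitz matrix and right-hand side of size 1):
  Gamma_p = [[3.2086]]
  r_p     = [-0.8182]
With p = 1 this is the single equation gamma(0) phi_1 = gamma(1):
  phi_hat_1 = gamma(1) / gamma(0) = -0.8182 / 3.2086 = -0.2550.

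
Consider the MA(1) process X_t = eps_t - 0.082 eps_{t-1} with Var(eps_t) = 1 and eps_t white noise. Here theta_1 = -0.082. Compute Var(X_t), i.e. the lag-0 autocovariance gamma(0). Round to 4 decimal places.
\gamma(0) = 1.0067

For an MA(q) process X_t = eps_t + sum_i theta_i eps_{t-i} with
Var(eps_t) = sigma^2, the variance is
  gamma(0) = sigma^2 * (1 + sum_i theta_i^2).
  sum_i theta_i^2 = (-0.082)^2 = 0.006724.
  gamma(0) = 1 * (1 + 0.006724) = 1 * 1.006724 = 1.006724, which rounds to 1.0067.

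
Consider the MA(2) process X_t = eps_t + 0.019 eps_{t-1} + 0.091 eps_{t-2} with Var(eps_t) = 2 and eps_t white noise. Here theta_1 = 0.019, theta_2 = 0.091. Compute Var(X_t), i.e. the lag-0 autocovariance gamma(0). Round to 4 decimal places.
\gamma(0) = 2.0173

For an MA(q) process X_t = eps_t + sum_i theta_i eps_{t-i} with
Var(eps_t) = sigma^2, the variance is
  gamma(0) = sigma^2 * (1 + sum_i theta_i^2).
  sum_i theta_i^2 = (0.019)^2 + (0.091)^2 = 0.000361 + 0.008281 = 0.008642.
  gamma(0) = 2 * (1 + 0.008642) = 2 * 1.008642 = 2.017284, which rounds to 2.0173.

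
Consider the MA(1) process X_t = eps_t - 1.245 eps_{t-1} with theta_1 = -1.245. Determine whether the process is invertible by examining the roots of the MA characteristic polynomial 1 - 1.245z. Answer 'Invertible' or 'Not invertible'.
\text{Not invertible}

The MA(q) characteristic polynomial is P(z) = 1 - 1.245z.
Invertibility requires all roots to lie outside the unit circle, i.e. |z| > 1 for every root.
This is linear in z: 1 + (-1.245) z = 0  =>  z = -1/(-1.245) = 0.803213,  |z| = 0.803213.
Moduli of all roots: 0.8032.
All moduli strictly greater than 1? No.
Verdict: Not invertible.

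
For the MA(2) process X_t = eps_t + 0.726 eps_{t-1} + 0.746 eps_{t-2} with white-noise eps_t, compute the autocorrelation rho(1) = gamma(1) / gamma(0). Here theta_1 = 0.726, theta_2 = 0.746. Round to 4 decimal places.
\rho(1) = 0.6084

For an MA(q) process with theta_0 = 1, the autocovariance is
  gamma(k) = sigma^2 * sum_{i=0..q-k} theta_i * theta_{i+k},
and rho(k) = gamma(k) / gamma(0). Sigma^2 cancels.
  numerator   = (1)*(0.726) + (0.726)*(0.746) = 1.267596.
  denominator = (1)^2 + (0.726)^2 + (0.746)^2 = 2.083592.
  rho(1) = 1.267596 / 2.083592 = 0.6084.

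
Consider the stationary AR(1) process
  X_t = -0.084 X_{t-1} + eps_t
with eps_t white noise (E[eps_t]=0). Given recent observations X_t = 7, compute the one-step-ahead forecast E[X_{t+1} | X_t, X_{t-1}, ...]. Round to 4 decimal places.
E[X_{t+1} \mid \mathcal F_t] = -0.5880

For an AR(p) model X_t = c + sum_i phi_i X_{t-i} + eps_t, the
one-step-ahead conditional mean is
  E[X_{t+1} | X_t, ...] = c + sum_i phi_i X_{t+1-i}.
Substitute known values:
  E[X_{t+1} | ...] = (-0.084) * (7)
                   = -0.5880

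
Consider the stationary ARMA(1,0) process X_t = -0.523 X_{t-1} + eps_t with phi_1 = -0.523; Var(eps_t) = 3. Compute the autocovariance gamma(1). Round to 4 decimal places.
\gamma(1) = -2.1598

Multiply the model equation by X_{t-k} and take expectations. With theta_0 = psi_0 = 1 and psi_j the MA(infinity) weights, this gives
  gamma(k) - sum_i phi_i gamma(k-i) = c_k,
  c_k = sigma^2 * sum_{j=k..q} theta_j psi_{j-k}   (c_k = 0 for k > q),
using gamma(-m) = gamma(m).
Pure AR (q = 0): c_0 = sigma^2 = 3, c_k = 0 for k >= 1.
Equations for k = 0 and k = 1 (AR order 1):
  gamma(0) = phi_1 gamma(1) + c_0
  gamma(1) = phi_1 gamma(0) + c_1
Substituting the second into the first: gamma(0) (1 - phi_1^2) = c_0 + phi_1 c_1, so
  gamma(0) = c_0 / (1 - phi_1^2) = 3 / (1 - (-0.523)^2) = 3 / 0.726471 = 4.129552.
  gamma(1) = phi_1 gamma(0) = (-0.523)(4.129552) = -2.159756.
Therefore gamma(1) = -2.1598 (to 4 decimal places).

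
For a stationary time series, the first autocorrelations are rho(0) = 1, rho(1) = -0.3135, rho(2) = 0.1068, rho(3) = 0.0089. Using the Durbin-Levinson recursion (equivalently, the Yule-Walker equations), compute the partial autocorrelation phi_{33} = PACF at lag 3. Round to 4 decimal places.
\phi_{33} = 0.0499

The PACF at lag k is phi_{kk}, the last component of the solution
to the Yule-Walker system G_k phi = r_k where
  (G_k)_{ij} = rho(|i - j|), (r_k)_i = rho(i), i,j = 1..k.
Equivalently, Durbin-Levinson gives phi_{kk} iteratively:
  phi_{11} = rho(1)
  phi_{kk} = [rho(k) - sum_{j=1..k-1} phi_{k-1,j} rho(k-j)]
            / [1 - sum_{j=1..k-1} phi_{k-1,j} rho(j)],
  phi_{k,j} = phi_{k-1,j} - phi_{kk} phi_{k-1,k-j},  j = 1..k-1.
Step k = 1:
  phi_11 = rho(1) = -0.3135.
Step k = 2:
  phi_22 = [rho(2) - phi_11 rho(1)] / [1 - phi_11 rho(1)] = [0.1068 - (-0.3135)(-0.3135)] / [1 - (-0.3135)(-0.3135)]
         = 0.00851775 / 0.90171775 = 0.009446.
  Update: phi_21 = phi_11 - phi_22 phi_11 = -0.3135 - (0.009446)(-0.3135) = -0.310539.
Step k = 3:
  phi_33 = [rho(3) - phi_21 rho(2) - phi_22 rho(1)] / [1 - phi_21 rho(1) - phi_22 rho(2)]
    numerator   = 0.0089 - (-0.310539)(0.1068) - (0.009446)(-0.3135) = 0.04502689
    denominator = 1 - (-0.310539)(-0.3135) - (0.009446)(0.1068) = 0.90163729
  phi_33 = 0.04502689 / 0.90163729 = 0.0499.
Therefore phi_{33} = 0.0499.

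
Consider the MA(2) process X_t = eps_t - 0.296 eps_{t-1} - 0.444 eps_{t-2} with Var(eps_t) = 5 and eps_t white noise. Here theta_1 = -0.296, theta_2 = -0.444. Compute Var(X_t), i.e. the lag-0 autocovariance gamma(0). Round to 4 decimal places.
\gamma(0) = 6.4238

For an MA(q) process X_t = eps_t + sum_i theta_i eps_{t-i} with
Var(eps_t) = sigma^2, the variance is
  gamma(0) = sigma^2 * (1 + sum_i theta_i^2).
  sum_i theta_i^2 = (-0.296)^2 + (-0.444)^2 = 0.087616 + 0.197136 = 0.284752.
  gamma(0) = 5 * (1 + 0.284752) = 5 * 1.284752 = 6.42376, which rounds to 6.4238.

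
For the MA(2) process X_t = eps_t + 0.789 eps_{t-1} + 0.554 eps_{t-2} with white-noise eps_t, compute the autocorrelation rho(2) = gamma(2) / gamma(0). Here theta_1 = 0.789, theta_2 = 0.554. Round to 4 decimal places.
\rho(2) = 0.2871

For an MA(q) process with theta_0 = 1, the autocovariance is
  gamma(k) = sigma^2 * sum_{i=0..q-k} theta_i * theta_{i+k},
and rho(k) = gamma(k) / gamma(0). Sigma^2 cancels.
  numerator   = (1)*(0.554) = 0.554.
  denominator = (1)^2 + (0.789)^2 + (0.554)^2 = 1.929437.
  rho(2) = 0.554 / 1.929437 = 0.2871.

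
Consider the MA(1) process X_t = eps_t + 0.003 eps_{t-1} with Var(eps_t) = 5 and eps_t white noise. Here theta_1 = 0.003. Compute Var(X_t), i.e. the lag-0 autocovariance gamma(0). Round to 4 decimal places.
\gamma(0) = 5.0000

For an MA(q) process X_t = eps_t + sum_i theta_i eps_{t-i} with
Var(eps_t) = sigma^2, the variance is
  gamma(0) = sigma^2 * (1 + sum_i theta_i^2).
  sum_i theta_i^2 = (0.003)^2 = 0.000009.
  gamma(0) = 5 * (1 + 0.000009) = 5 * 1.000009 = 5.000045, which rounds to 5.0000.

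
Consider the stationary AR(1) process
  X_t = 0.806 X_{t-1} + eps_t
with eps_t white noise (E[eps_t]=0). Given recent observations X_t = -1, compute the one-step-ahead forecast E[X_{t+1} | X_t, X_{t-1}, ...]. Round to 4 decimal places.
E[X_{t+1} \mid \mathcal F_t] = -0.8060

For an AR(p) model X_t = c + sum_i phi_i X_{t-i} + eps_t, the
one-step-ahead conditional mean is
  E[X_{t+1} | X_t, ...] = c + sum_i phi_i X_{t+1-i}.
Substitute known values:
  E[X_{t+1} | ...] = (0.806) * (-1)
                   = -0.8060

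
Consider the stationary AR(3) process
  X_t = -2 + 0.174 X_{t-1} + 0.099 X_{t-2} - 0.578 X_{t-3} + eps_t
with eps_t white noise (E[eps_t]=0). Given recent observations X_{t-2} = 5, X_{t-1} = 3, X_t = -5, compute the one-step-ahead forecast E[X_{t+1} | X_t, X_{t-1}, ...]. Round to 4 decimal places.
E[X_{t+1} \mid \mathcal F_t] = -5.4630

For an AR(p) model X_t = c + sum_i phi_i X_{t-i} + eps_t, the
one-step-ahead conditional mean is
  E[X_{t+1} | X_t, ...] = c + sum_i phi_i X_{t+1-i}.
Substitute known values:
  E[X_{t+1} | ...] = -2 + (0.174) * (-5) + (0.099) * (3) + (-0.578) * (5)
                   = -5.4630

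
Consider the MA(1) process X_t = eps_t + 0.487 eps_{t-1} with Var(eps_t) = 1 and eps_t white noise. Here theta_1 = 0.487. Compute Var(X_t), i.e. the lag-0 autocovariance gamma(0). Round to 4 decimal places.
\gamma(0) = 1.2372

For an MA(q) process X_t = eps_t + sum_i theta_i eps_{t-i} with
Var(eps_t) = sigma^2, the variance is
  gamma(0) = sigma^2 * (1 + sum_i theta_i^2).
  sum_i theta_i^2 = (0.487)^2 = 0.237169.
  gamma(0) = 1 * (1 + 0.237169) = 1 * 1.237169 = 1.237169, which rounds to 1.2372.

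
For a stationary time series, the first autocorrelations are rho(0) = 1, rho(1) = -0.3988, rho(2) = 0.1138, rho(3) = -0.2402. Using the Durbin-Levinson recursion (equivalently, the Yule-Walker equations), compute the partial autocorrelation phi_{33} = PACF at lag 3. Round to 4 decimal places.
\phi_{33} = -0.2550

The PACF at lag k is phi_{kk}, the last component of the solution
to the Yule-Walker system G_k phi = r_k where
  (G_k)_{ij} = rho(|i - j|), (r_k)_i = rho(i), i,j = 1..k.
Equivalently, Durbin-Levinson gives phi_{kk} iteratively:
  phi_{11} = rho(1)
  phi_{kk} = [rho(k) - sum_{j=1..k-1} phi_{k-1,j} rho(k-j)]
            / [1 - sum_{j=1..k-1} phi_{k-1,j} rho(j)],
  phi_{k,j} = phi_{k-1,j} - phi_{kk} phi_{k-1,k-j},  j = 1..k-1.
Step k = 1:
  phi_11 = rho(1) = -0.3988.
Step k = 2:
  phi_22 = [rho(2) - phi_11 rho(1)] / [1 - phi_11 rho(1)] = [0.1138 - (-0.3988)(-0.3988)] / [1 - (-0.3988)(-0.3988)]
         = -0.04524144 / 0.84095856 = -0.053797.
  Update: phi_21 = phi_11 - phi_22 phi_11 = -0.3988 - (-0.053797)(-0.3988) = -0.420254.
Step k = 3:
  phi_33 = [rho(3) - phi_21 rho(2) - phi_22 rho(1)] / [1 - phi_21 rho(1) - phi_22 rho(2)]
    numerator   = -0.2402 - (-0.420254)(0.1138) - (-0.053797)(-0.3988) = -0.21382948
    denominator = 1 - (-0.420254)(-0.3988) - (-0.053797)(0.1138) = 0.83852469
  phi_33 = -0.21382948 / 0.83852469 = -0.255.
Therefore phi_{33} = -0.2550.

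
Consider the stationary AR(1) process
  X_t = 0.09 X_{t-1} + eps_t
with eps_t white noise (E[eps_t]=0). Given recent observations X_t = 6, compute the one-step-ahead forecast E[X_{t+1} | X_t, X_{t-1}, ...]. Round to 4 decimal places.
E[X_{t+1} \mid \mathcal F_t] = 0.5400

For an AR(p) model X_t = c + sum_i phi_i X_{t-i} + eps_t, the
one-step-ahead conditional mean is
  E[X_{t+1} | X_t, ...] = c + sum_i phi_i X_{t+1-i}.
Substitute known values:
  E[X_{t+1} | ...] = (0.09) * (6)
                   = 0.5400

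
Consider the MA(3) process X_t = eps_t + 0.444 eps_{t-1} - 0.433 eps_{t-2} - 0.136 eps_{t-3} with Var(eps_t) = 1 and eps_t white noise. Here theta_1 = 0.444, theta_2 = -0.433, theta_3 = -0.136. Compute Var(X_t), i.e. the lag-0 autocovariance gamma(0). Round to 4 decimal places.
\gamma(0) = 1.4031

For an MA(q) process X_t = eps_t + sum_i theta_i eps_{t-i} with
Var(eps_t) = sigma^2, the variance is
  gamma(0) = sigma^2 * (1 + sum_i theta_i^2).
  sum_i theta_i^2 = (0.444)^2 + (-0.433)^2 + (-0.136)^2 = 0.197136 + 0.187489 + 0.018496 = 0.403121.
  gamma(0) = 1 * (1 + 0.403121) = 1 * 1.403121 = 1.403121, which rounds to 1.4031.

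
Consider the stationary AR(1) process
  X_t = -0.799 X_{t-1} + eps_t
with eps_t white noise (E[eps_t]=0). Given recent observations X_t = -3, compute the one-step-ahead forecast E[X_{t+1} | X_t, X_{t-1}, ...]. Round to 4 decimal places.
E[X_{t+1} \mid \mathcal F_t] = 2.3970

For an AR(p) model X_t = c + sum_i phi_i X_{t-i} + eps_t, the
one-step-ahead conditional mean is
  E[X_{t+1} | X_t, ...] = c + sum_i phi_i X_{t+1-i}.
Substitute known values:
  E[X_{t+1} | ...] = (-0.799) * (-3)
                   = 2.3970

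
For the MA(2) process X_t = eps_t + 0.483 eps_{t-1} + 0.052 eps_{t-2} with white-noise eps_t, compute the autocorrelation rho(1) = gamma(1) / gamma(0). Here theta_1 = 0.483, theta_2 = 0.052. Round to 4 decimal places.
\rho(1) = 0.4111

For an MA(q) process with theta_0 = 1, the autocovariance is
  gamma(k) = sigma^2 * sum_{i=0..q-k} theta_i * theta_{i+k},
and rho(k) = gamma(k) / gamma(0). Sigma^2 cancels.
  numerator   = (1)*(0.483) + (0.483)*(0.052) = 0.508116.
  denominator = (1)^2 + (0.483)^2 + (0.052)^2 = 1.235993.
  rho(1) = 0.508116 / 1.235993 = 0.4111.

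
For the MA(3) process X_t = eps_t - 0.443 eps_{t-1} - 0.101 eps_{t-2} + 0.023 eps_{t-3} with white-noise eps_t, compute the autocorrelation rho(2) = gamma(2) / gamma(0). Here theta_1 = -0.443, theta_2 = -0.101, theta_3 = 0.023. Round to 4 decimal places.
\rho(2) = -0.0921

For an MA(q) process with theta_0 = 1, the autocovariance is
  gamma(k) = sigma^2 * sum_{i=0..q-k} theta_i * theta_{i+k},
and rho(k) = gamma(k) / gamma(0). Sigma^2 cancels.
  numerator   = (1)*(-0.101) + (-0.443)*(0.023) = -0.111189.
  denominator = (1)^2 + (-0.443)^2 + (-0.101)^2 + (0.023)^2 = 1.206979.
  rho(2) = -0.111189 / 1.206979 = -0.0921.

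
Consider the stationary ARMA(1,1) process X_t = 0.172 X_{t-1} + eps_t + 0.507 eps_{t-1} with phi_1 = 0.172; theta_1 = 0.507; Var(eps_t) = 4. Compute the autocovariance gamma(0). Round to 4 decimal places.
\gamma(0) = 5.9004

Multiply the model equation by X_{t-k} and take expectations. With theta_0 = psi_0 = 1 and psi_j the MA(infinity) weights, this gives
  gamma(k) - sum_i phi_i gamma(k-i) = c_k,
  c_k = sigma^2 * sum_{j=k..q} theta_j psi_{j-k}   (c_k = 0 for k > q),
using gamma(-m) = gamma(m).
psi-weights needed (psi_j = theta_j + sum_i phi_i psi_{j-i}):
  psi_1 = theta_1 + phi_1 = 0.507 + (0.172) = 0.679
Right-hand sides:
  c_0 = sigma^2 (1 + theta_1 psi_1) = 4 * (1 + (0.507)(0.679)) = 4 * 1.344253 = 5.377012
  c_1 = sigma^2 theta_1 = 4 * (0.507) = 2.028
  c_2 = 0
Equations for k = 0 and k = 1 (AR order 1):
  gamma(0) = phi_1 gamma(1) + c_0
  gamma(1) = phi_1 gamma(0) + c_1
Substituting the second into the first: gamma(0) (1 - phi_1^2) = c_0 + phi_1 c_1, so
  gamma(0) = (c_0 + phi_1 c_1) / (1 - phi_1^2) = (5.377012 + (0.172)(2.028)) / (1 - (0.172)^2) = 5.725828 / 0.970416 = 5.900385.
Therefore gamma(0) = 5.9004 (to 4 decimal places).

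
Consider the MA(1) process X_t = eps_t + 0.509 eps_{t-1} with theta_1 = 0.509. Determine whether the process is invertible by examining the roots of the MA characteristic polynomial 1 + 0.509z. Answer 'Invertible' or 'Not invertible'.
\text{Invertible}

The MA(q) characteristic polynomial is P(z) = 1 + 0.509z.
Invertibility requires all roots to lie outside the unit circle, i.e. |z| > 1 for every root.
This is linear in z: 1 + (0.509) z = 0  =>  z = -1/(0.509) = -1.964637,  |z| = 1.964637.
Moduli of all roots: 1.9646.
All moduli strictly greater than 1? Yes.
Verdict: Invertible.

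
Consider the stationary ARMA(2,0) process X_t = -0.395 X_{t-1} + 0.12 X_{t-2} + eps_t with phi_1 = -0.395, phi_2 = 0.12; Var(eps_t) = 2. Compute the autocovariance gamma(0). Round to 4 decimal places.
\gamma(0) = 2.5412

Multiply the model equation by X_{t-k} and take expectations. With theta_0 = psi_0 = 1 and psi_j the MA(infinity) weights, this gives
  gamma(k) - sum_i phi_i gamma(k-i) = c_k,
  c_k = sigma^2 * sum_{j=k..q} theta_j psi_{j-k}   (c_k = 0 for k > q),
using gamma(-m) = gamma(m).
Pure AR (q = 0): c_0 = sigma^2 = 2, c_k = 0 for k >= 1.
Equations for k = 0, 1, 2 (AR order 2, c_2 = 0):
  (E0) gamma(0) = phi_1 gamma(1) + phi_2 gamma(2) + c_0
  (E1) gamma(1) = phi_1 gamma(0) + phi_2 gamma(1) + c_1
  (E2) gamma(2) = phi_1 gamma(1) + phi_2 gamma(0)
From (E1): gamma(1) = A gamma(0) + B with
  A = phi_1 / (1 - phi_2) = -0.395 / 0.88 = -0.448864,   B = c_1 / (1 - phi_2) = 0 / 0.88 = 0.
Insert (E2) into (E0): gamma(0) (1 - phi_2^2) = phi_1 (1 + phi_2) gamma(1) + c_0.
  phi_1 (1 + phi_2) = (-0.395)(1.12) = -0.4424,   1 - phi_2^2 = 0.9856.
Replace gamma(1) by A gamma(0) + B and collect gamma(0):
  gamma(0) [0.9856 - (-0.4424)(-0.448864)] = c_0 = 2
  gamma(0) * 0.787023 = 2
  gamma(0) = 2 / 0.787023 = 2.541223.
Therefore gamma(0) = 2.5412 (to 4 decimal places).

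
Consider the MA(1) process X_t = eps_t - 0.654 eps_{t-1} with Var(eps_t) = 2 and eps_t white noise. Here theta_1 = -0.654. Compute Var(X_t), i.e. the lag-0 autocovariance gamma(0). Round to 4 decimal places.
\gamma(0) = 2.8554

For an MA(q) process X_t = eps_t + sum_i theta_i eps_{t-i} with
Var(eps_t) = sigma^2, the variance is
  gamma(0) = sigma^2 * (1 + sum_i theta_i^2).
  sum_i theta_i^2 = (-0.654)^2 = 0.427716.
  gamma(0) = 2 * (1 + 0.427716) = 2 * 1.427716 = 2.855432, which rounds to 2.8554.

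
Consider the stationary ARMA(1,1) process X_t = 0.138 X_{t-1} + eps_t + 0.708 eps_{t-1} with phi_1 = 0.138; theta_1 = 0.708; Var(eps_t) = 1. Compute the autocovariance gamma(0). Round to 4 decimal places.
\gamma(0) = 1.7296

Multiply the model equation by X_{t-k} and take expectations. With theta_0 = psi_0 = 1 and psi_j the MA(infinity) weights, this gives
  gamma(k) - sum_i phi_i gamma(k-i) = c_k,
  c_k = sigma^2 * sum_{j=k..q} theta_j psi_{j-k}   (c_k = 0 for k > q),
using gamma(-m) = gamma(m).
psi-weights needed (psi_j = theta_j + sum_i phi_i psi_{j-i}):
  psi_1 = theta_1 + phi_1 = 0.708 + (0.138) = 0.846
Right-hand sides:
  c_0 = sigma^2 (1 + theta_1 psi_1) = 1 * (1 + (0.708)(0.846)) = 1 * 1.598968 = 1.598968
  c_1 = sigma^2 theta_1 = 1 * (0.708) = 0.708
  c_2 = 0
Equations for k = 0 and k = 1 (AR order 1):
  gamma(0) = phi_1 gamma(1) + c_0
  gamma(1) = phi_1 gamma(0) + c_1
Substituting the second into the first: gamma(0) (1 - phi_1^2) = c_0 + phi_1 c_1, so
  gamma(0) = (c_0 + phi_1 c_1) / (1 - phi_1^2) = (1.598968 + (0.138)(0.708)) / (1 - (0.138)^2) = 1.696672 / 0.980956 = 1.729611.
Therefore gamma(0) = 1.7296 (to 4 decimal places).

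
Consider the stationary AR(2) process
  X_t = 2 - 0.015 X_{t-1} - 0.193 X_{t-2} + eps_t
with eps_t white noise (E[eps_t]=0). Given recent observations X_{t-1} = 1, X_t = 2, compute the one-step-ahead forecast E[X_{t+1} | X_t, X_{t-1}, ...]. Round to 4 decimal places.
E[X_{t+1} \mid \mathcal F_t] = 1.7770

For an AR(p) model X_t = c + sum_i phi_i X_{t-i} + eps_t, the
one-step-ahead conditional mean is
  E[X_{t+1} | X_t, ...] = c + sum_i phi_i X_{t+1-i}.
Substitute known values:
  E[X_{t+1} | ...] = 2 + (-0.015) * (2) + (-0.193) * (1)
                   = 1.7770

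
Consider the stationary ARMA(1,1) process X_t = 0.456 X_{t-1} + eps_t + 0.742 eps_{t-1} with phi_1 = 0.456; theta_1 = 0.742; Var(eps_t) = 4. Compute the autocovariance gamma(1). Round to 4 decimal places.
\gamma(1) = 8.0971

Multiply the model equation by X_{t-k} and take expectations. With theta_0 = psi_0 = 1 and psi_j the MA(infinity) weights, this gives
  gamma(k) - sum_i phi_i gamma(k-i) = c_k,
  c_k = sigma^2 * sum_{j=k..q} theta_j psi_{j-k}   (c_k = 0 for k > q),
using gamma(-m) = gamma(m).
psi-weights needed (psi_j = theta_j + sum_i phi_i psi_{j-i}):
  psi_1 = theta_1 + phi_1 = 0.742 + (0.456) = 1.198
Right-hand sides:
  c_0 = sigma^2 (1 + theta_1 psi_1) = 4 * (1 + (0.742)(1.198)) = 4 * 1.888916 = 7.555664
  c_1 = sigma^2 theta_1 = 4 * (0.742) = 2.968
  c_2 = 0
Equations for k = 0 and k = 1 (AR order 1):
  gamma(0) = phi_1 gamma(1) + c_0
  gamma(1) = phi_1 gamma(0) + c_1
Substituting the second into the first: gamma(0) (1 - phi_1^2) = c_0 + phi_1 c_1, so
  gamma(0) = (c_0 + phi_1 c_1) / (1 - phi_1^2) = (7.555664 + (0.456)(2.968)) / (1 - (0.456)^2) = 8.909072 / 0.792064 = 11.247919.
  gamma(1) = phi_1 gamma(0) + c_1 = (0.456)(11.247919) + (2.968) = 8.097051.
Therefore gamma(1) = 8.0971 (to 4 decimal places).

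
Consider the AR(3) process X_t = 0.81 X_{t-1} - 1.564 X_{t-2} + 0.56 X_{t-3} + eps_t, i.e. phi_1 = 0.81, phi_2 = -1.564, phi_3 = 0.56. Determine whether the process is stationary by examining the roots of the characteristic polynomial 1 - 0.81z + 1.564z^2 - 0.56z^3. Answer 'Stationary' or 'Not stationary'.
\text{Not stationary}

The AR(p) characteristic polynomial is P(z) = 1 - 0.81z + 1.564z^2 - 0.56z^3.
Stationarity requires all roots to lie outside the unit circle, i.e. |z| > 1 for every root.
Degree 3: look for a simple real root z0 first, then factor out (1 - z/z0) and solve the remaining quadratic.
Testing z0 = 2.5: P(2.5) = 1 + (-0.81)(2.5) + (1.564)(2.5)^2 + (-0.56)(2.5)^3
  = 1 + (-2.025) + (9.775) + (-8.75) = 0.  So z_0 = 2.5 is a root, |z_0| = 2.5.
Divide out the factor (1 - 0.4 z) = (1 - z/z0) (since 1/z0 = 0.4):
  P(z) = (1 - 0.4 z)(1 + (-0.41) z + (1.4) z^2)
  [check: z-coef -0.41 - (0.4) = -0.81; z^2-coef 1.4 - (0.4)(-0.41) = 1.564; z^3-coef -(0.4)(1.4) = -0.56.]
Remaining roots from the quadratic factor 1 + (-0.41) z + (1.4) z^2:
  Set 1 + (-0.41) z + (1.4) z^2 = 0, i.e. a z^2 + b z + c = 0 with a = 1.4, b = -0.41, c = 1.
  Discriminant D = b^2 - 4ac = (-0.41)^2 - 4*(1.4)*1 = 0.1681 - (5.6) = -5.4319.
  D < 0, so the roots are the complex-conjugate pair z = (-b +/- i sqrt(-D)) / (2a) = 0.1464 +/- 0.8324i.
  For a conjugate pair |z|^2 = z * conj(z) = (product of roots) = c/a = 1/(1.4) = 0.714286, so |z| = sqrt(0.714286) = 0.8452 for both roots.
Moduli of all roots: 2.5000, 0.8452, 0.8452.
All moduli strictly greater than 1? No.
Verdict: Not stationary.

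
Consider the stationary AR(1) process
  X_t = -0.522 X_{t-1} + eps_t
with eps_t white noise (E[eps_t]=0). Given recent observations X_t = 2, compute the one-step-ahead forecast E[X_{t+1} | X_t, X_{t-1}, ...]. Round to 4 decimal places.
E[X_{t+1} \mid \mathcal F_t] = -1.0440

For an AR(p) model X_t = c + sum_i phi_i X_{t-i} + eps_t, the
one-step-ahead conditional mean is
  E[X_{t+1} | X_t, ...] = c + sum_i phi_i X_{t+1-i}.
Substitute known values:
  E[X_{t+1} | ...] = (-0.522) * (2)
                   = -1.0440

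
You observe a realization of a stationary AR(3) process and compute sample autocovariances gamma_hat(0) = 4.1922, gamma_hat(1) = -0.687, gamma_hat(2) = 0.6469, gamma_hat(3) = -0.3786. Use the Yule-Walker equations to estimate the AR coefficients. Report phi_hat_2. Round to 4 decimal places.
\hat\phi_{2} = 0.1240

The Yule-Walker equations for an AR(p) process read, in matrix form,
  Gamma_p phi = r_p,   with   (Gamma_p)_{ij} = gamma(|i - j|),
                       (r_p)_i = gamma(i),   i,j = 1..p.
Substitute the sample gammas (Toeplitz matrix and right-hand side of size 3):
  Gamma_p = [[4.1922, -0.687, 0.6469], [-0.687, 4.1922, -0.687], [0.6469, -0.687, 4.1922]]
  r_p     = [-0.687, 0.6469, -0.3786]
Written out (R1..R3):
  (R1) 4.1922 phi_1 - 0.687 phi_2 + 0.6469 phi_3 = -0.687
  (R2) -0.687 phi_1 + 4.1922 phi_2 - 0.687 phi_3 = 0.6469
  (R3) 0.6469 phi_1 - 0.687 phi_2 + 4.1922 phi_3 = -0.3786
Gaussian elimination:
  R2 <- R2 - (-0.687/4.1922) R1 = R2 - (-0.163876) R1:  4.079617 phi_2 - 0.580989 phi_3 = 0.534317
  R3 <- R3 - (0.6469/4.1922) R1 = R3 - (0.15431) R1:  -0.580989 phi_2 + 4.092377 phi_3 = -0.272589
  R3 <- R3 - (-0.580989/4.079617) R2 = R3 - (-0.142413) R2:  4.009637 phi_3 = -0.196495
Back-substitution:
  phi_hat_3 = -0.196495 / 4.009637 = -0.049006
  phi_hat_2 = (0.534317 - (-0.580989)(-0.049006)) / 4.079617 = 0.123993
  phi_hat_1 = (-0.687 - (-0.687)(0.123993) - (0.6469)(-0.049006)) / 4.1922 = -0.135994
So phi_hat = [-0.1360, 0.1240, -0.0490].
Therefore phi_hat_2 = 0.1240.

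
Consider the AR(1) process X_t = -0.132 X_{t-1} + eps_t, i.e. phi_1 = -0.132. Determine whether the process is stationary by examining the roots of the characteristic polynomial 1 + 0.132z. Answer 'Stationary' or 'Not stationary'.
\text{Stationary}

The AR(p) characteristic polynomial is P(z) = 1 + 0.132z.
Stationarity requires all roots to lie outside the unit circle, i.e. |z| > 1 for every root.
This is linear in z: 1 + (0.132) z = 0  =>  z = -1/(0.132) = -7.575758,  |z| = 7.575758.
Moduli of all roots: 7.5758.
All moduli strictly greater than 1? Yes.
Verdict: Stationary.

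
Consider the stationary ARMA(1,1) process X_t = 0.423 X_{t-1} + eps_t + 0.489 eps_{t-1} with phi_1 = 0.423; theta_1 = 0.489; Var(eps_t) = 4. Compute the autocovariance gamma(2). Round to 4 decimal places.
\gamma(2) = 2.2681

Multiply the model equation by X_{t-k} and take expectations. With theta_0 = psi_0 = 1 and psi_j the MA(infinity) weights, this gives
  gamma(k) - sum_i phi_i gamma(k-i) = c_k,
  c_k = sigma^2 * sum_{j=k..q} theta_j psi_{j-k}   (c_k = 0 for k > q),
using gamma(-m) = gamma(m).
psi-weights needed (psi_j = theta_j + sum_i phi_i psi_{j-i}):
  psi_1 = theta_1 + phi_1 = 0.489 + (0.423) = 0.912
Right-hand sides:
  c_0 = sigma^2 (1 + theta_1 psi_1) = 4 * (1 + (0.489)(0.912)) = 4 * 1.445968 = 5.783872
  c_1 = sigma^2 theta_1 = 4 * (0.489) = 1.956
  c_2 = 0
Equations for k = 0 and k = 1 (AR order 1):
  gamma(0) = phi_1 gamma(1) + c_0
  gamma(1) = phi_1 gamma(0) + c_1
Substituting the second into the first: gamma(0) (1 - phi_1^2) = c_0 + phi_1 c_1, so
  gamma(0) = (c_0 + phi_1 c_1) / (1 - phi_1^2) = (5.783872 + (0.423)(1.956)) / (1 - (0.423)^2) = 6.61126 / 0.821071 = 8.051996.
  gamma(1) = phi_1 gamma(0) + c_1 = (0.423)(8.051996) + (1.956) = 5.361994.
For k = 2 (> q): gamma(2) = phi_1 gamma(1) = (0.423)(5.361994) = 2.268124.
Therefore gamma(2) = 2.2681 (to 4 decimal places).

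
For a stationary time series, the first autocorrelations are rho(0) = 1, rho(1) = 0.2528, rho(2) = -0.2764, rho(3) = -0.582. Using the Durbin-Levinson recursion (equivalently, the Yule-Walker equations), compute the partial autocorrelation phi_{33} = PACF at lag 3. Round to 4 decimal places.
\phi_{33} = -0.4860

The PACF at lag k is phi_{kk}, the last component of the solution
to the Yule-Walker system G_k phi = r_k where
  (G_k)_{ij} = rho(|i - j|), (r_k)_i = rho(i), i,j = 1..k.
Equivalently, Durbin-Levinson gives phi_{kk} iteratively:
  phi_{11} = rho(1)
  phi_{kk} = [rho(k) - sum_{j=1..k-1} phi_{k-1,j} rho(k-j)]
            / [1 - sum_{j=1..k-1} phi_{k-1,j} rho(j)],
  phi_{k,j} = phi_{k-1,j} - phi_{kk} phi_{k-1,k-j},  j = 1..k-1.
Step k = 1:
  phi_11 = rho(1) = 0.2528.
Step k = 2:
  phi_22 = [rho(2) - phi_11 rho(1)] / [1 - phi_11 rho(1)] = [-0.2764 - (0.2528)(0.2528)] / [1 - (0.2528)(0.2528)]
         = -0.34030784 / 0.93609216 = -0.363541.
  Update: phi_21 = phi_11 - phi_22 phi_11 = 0.2528 - (-0.363541)(0.2528) = 0.344703.
Step k = 3:
  phi_33 = [rho(3) - phi_21 rho(2) - phi_22 rho(1)] / [1 - phi_21 rho(1) - phi_22 rho(2)]
    numerator   = -0.582 - (0.344703)(-0.2764) - (-0.363541)(0.2528) = -0.39482089
    denominator = 1 - (0.344703)(0.2528) - (-0.363541)(-0.2764) = 0.81237632
  phi_33 = -0.39482089 / 0.81237632 = -0.486.
Therefore phi_{33} = -0.4860.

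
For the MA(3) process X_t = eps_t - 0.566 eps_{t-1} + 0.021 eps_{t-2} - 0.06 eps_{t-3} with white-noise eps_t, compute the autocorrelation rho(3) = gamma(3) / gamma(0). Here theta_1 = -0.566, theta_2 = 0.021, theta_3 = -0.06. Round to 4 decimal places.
\rho(3) = -0.0453

For an MA(q) process with theta_0 = 1, the autocovariance is
  gamma(k) = sigma^2 * sum_{i=0..q-k} theta_i * theta_{i+k},
and rho(k) = gamma(k) / gamma(0). Sigma^2 cancels.
  numerator   = (1)*(-0.06) = -0.06.
  denominator = (1)^2 + (-0.566)^2 + (0.021)^2 + (-0.06)^2 = 1.324397.
  rho(3) = -0.06 / 1.324397 = -0.0453.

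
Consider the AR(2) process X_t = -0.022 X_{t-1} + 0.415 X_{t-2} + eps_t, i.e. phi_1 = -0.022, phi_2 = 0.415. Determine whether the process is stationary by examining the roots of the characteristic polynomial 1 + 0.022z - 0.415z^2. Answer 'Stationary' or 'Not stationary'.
\text{Stationary}

The AR(p) characteristic polynomial is P(z) = 1 + 0.022z - 0.415z^2.
Stationarity requires all roots to lie outside the unit circle, i.e. |z| > 1 for every root.
Set 1 + (0.022) z + (-0.415) z^2 = 0, i.e. a z^2 + b z + c = 0 with a = -0.415, b = 0.022, c = 1.
Discriminant D = b^2 - 4ac = (0.022)^2 - 4*(-0.415)*1 = 0.000484 - (-1.66) = 1.660484.
D >= 0, so the roots are real: z = (-b +/- sqrt(D)) / (2a) = (-0.022 +/- 1.288598) / (-0.83).
  z_1 = (-0.022 + 1.288598) / (-0.83) = -1.526,   |z_1| = 1.526.
  z_2 = (-0.022 - 1.288598) / (-0.83) = 1.579,   |z_2| = 1.579.
Moduli of all roots: 1.5260, 1.5790.
All moduli strictly greater than 1? Yes.
Verdict: Stationary.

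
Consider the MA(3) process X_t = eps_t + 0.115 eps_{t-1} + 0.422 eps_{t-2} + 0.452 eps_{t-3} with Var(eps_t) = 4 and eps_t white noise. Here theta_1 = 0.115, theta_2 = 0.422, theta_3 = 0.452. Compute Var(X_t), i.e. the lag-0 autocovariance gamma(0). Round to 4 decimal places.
\gamma(0) = 5.5825

For an MA(q) process X_t = eps_t + sum_i theta_i eps_{t-i} with
Var(eps_t) = sigma^2, the variance is
  gamma(0) = sigma^2 * (1 + sum_i theta_i^2).
  sum_i theta_i^2 = (0.115)^2 + (0.422)^2 + (0.452)^2 = 0.013225 + 0.178084 + 0.204304 = 0.395613.
  gamma(0) = 4 * (1 + 0.395613) = 4 * 1.395613 = 5.582452, which rounds to 5.5825.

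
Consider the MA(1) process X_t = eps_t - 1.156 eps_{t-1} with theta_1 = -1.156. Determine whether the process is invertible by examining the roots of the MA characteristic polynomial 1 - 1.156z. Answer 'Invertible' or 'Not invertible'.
\text{Not invertible}

The MA(q) characteristic polynomial is P(z) = 1 - 1.156z.
Invertibility requires all roots to lie outside the unit circle, i.e. |z| > 1 for every root.
This is linear in z: 1 + (-1.156) z = 0  =>  z = -1/(-1.156) = 0.865052,  |z| = 0.865052.
Moduli of all roots: 0.8651.
All moduli strictly greater than 1? No.
Verdict: Not invertible.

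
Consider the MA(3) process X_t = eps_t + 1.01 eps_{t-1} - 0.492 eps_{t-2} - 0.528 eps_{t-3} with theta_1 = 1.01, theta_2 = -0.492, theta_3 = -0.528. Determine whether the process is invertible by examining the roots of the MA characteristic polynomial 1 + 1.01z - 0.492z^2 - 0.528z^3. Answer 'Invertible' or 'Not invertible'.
\text{Invertible}

The MA(q) characteristic polynomial is P(z) = 1 + 1.01z - 0.492z^2 - 0.528z^3.
Invertibility requires all roots to lie outside the unit circle, i.e. |z| > 1 for every root.
Degree 3: look for a simple real root z0 first, then factor out (1 - z/z0) and solve the remaining quadratic.
Testing z0 = -1.25: P(-1.25) = 1 + (1.01)(-1.25) + (-0.492)(-1.25)^2 + (-0.528)(-1.25)^3
  = 1 + (-1.2625) + (-0.76875) + (1.03125) = 0.  So z_0 = -1.25 is a root, |z_0| = 1.25.
Divide out the factor (1 + 0.8 z) = (1 - z/z0) (since 1/z0 = -0.8):
  P(z) = (1 + 0.8 z)(1 + (0.21) z + (-0.66) z^2)
  [check: z-coef 0.21 - (-0.8) = 1.01; z^2-coef -0.66 - (-0.8)(0.21) = -0.492; z^3-coef -(-0.8)(-0.66) = -0.528.]
Remaining roots from the quadratic factor 1 + (0.21) z + (-0.66) z^2:
  Set 1 + (0.21) z + (-0.66) z^2 = 0, i.e. a z^2 + b z + c = 0 with a = -0.66, b = 0.21, c = 1.
  Discriminant D = b^2 - 4ac = (0.21)^2 - 4*(-0.66)*1 = 0.0441 - (-2.64) = 2.6841.
  D >= 0, so the roots are real: z = (-b +/- sqrt(D)) / (2a) = (-0.21 +/- 1.638322) / (-1.32).
    z_1 = (-0.21 + 1.638322) / (-1.32) = -1.0821,   |z_1| = 1.0821.
    z_2 = (-0.21 - 1.638322) / (-1.32) = 1.4002,   |z_2| = 1.4002.
Moduli of all roots: 1.2500, 1.0821, 1.4002.
All moduli strictly greater than 1? Yes.
Verdict: Invertible.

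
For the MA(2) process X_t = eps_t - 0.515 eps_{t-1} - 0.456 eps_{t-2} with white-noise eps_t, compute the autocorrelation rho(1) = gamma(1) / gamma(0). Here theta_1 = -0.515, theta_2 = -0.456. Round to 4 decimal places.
\rho(1) = -0.1902

For an MA(q) process with theta_0 = 1, the autocovariance is
  gamma(k) = sigma^2 * sum_{i=0..q-k} theta_i * theta_{i+k},
and rho(k) = gamma(k) / gamma(0). Sigma^2 cancels.
  numerator   = (1)*(-0.515) + (-0.515)*(-0.456) = -0.28016.
  denominator = (1)^2 + (-0.515)^2 + (-0.456)^2 = 1.473161.
  rho(1) = -0.28016 / 1.473161 = -0.1902.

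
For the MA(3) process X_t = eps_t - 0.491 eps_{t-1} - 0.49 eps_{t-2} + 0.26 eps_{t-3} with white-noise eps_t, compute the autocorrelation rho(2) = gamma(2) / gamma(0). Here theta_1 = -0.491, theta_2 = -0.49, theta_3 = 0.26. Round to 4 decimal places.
\rho(2) = -0.3988

For an MA(q) process with theta_0 = 1, the autocovariance is
  gamma(k) = sigma^2 * sum_{i=0..q-k} theta_i * theta_{i+k},
and rho(k) = gamma(k) / gamma(0). Sigma^2 cancels.
  numerator   = (1)*(-0.49) + (-0.491)*(0.26) = -0.61766.
  denominator = (1)^2 + (-0.491)^2 + (-0.49)^2 + (0.26)^2 = 1.548781.
  rho(2) = -0.61766 / 1.548781 = -0.3988.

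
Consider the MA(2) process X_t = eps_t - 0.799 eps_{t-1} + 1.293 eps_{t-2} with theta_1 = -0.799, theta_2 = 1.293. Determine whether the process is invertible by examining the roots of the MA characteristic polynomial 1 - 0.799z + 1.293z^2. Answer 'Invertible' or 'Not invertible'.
\text{Not invertible}

The MA(q) characteristic polynomial is P(z) = 1 - 0.799z + 1.293z^2.
Invertibility requires all roots to lie outside the unit circle, i.e. |z| > 1 for every root.
Set 1 + (-0.799) z + (1.293) z^2 = 0, i.e. a z^2 + b z + c = 0 with a = 1.293, b = -0.799, c = 1.
Discriminant D = b^2 - 4ac = (-0.799)^2 - 4*(1.293)*1 = 0.638401 - (5.172) = -4.533599.
D < 0, so the roots are the complex-conjugate pair z = (-b +/- i sqrt(-D)) / (2a) = 0.309 +/- 0.8234i.
For a conjugate pair |z|^2 = z * conj(z) = (product of roots) = c/a = 1/(1.293) = 0.773395, so |z| = sqrt(0.773395) = 0.8794 for both roots.
Moduli of all roots: 0.8794, 0.8794.
All moduli strictly greater than 1? No.
Verdict: Not invertible.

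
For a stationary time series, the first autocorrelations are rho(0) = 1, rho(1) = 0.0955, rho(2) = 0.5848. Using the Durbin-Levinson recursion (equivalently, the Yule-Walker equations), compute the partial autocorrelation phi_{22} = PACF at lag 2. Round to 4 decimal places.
\phi_{22} = 0.5810

The PACF at lag k is phi_{kk}, the last component of the solution
to the Yule-Walker system G_k phi = r_k where
  (G_k)_{ij} = rho(|i - j|), (r_k)_i = rho(i), i,j = 1..k.
Equivalently, Durbin-Levinson gives phi_{kk} iteratively:
  phi_{11} = rho(1)
  phi_{kk} = [rho(k) - sum_{j=1..k-1} phi_{k-1,j} rho(k-j)]
            / [1 - sum_{j=1..k-1} phi_{k-1,j} rho(j)],
  phi_{k,j} = phi_{k-1,j} - phi_{kk} phi_{k-1,k-j},  j = 1..k-1.
Step k = 1:
  phi_11 = rho(1) = 0.0955.
Step k = 2:
  phi_22 = [rho(2) - phi_11 rho(1)] / [1 - phi_11 rho(1)] = [0.5848 - (0.0955)(0.0955)] / [1 - (0.0955)(0.0955)]
         = 0.57567975 / 0.99087975 = 0.581.
Therefore phi_{22} = 0.5810.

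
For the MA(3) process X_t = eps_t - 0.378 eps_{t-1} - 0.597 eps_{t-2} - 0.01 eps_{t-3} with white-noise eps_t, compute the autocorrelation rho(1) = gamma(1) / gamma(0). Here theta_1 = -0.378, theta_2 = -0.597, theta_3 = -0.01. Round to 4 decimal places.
\rho(1) = -0.0976

For an MA(q) process with theta_0 = 1, the autocovariance is
  gamma(k) = sigma^2 * sum_{i=0..q-k} theta_i * theta_{i+k},
and rho(k) = gamma(k) / gamma(0). Sigma^2 cancels.
  numerator   = (1)*(-0.378) + (-0.378)*(-0.597) + (-0.597)*(-0.01) = -0.146364.
  denominator = (1)^2 + (-0.378)^2 + (-0.597)^2 + (-0.01)^2 = 1.499393.
  rho(1) = -0.146364 / 1.499393 = -0.0976.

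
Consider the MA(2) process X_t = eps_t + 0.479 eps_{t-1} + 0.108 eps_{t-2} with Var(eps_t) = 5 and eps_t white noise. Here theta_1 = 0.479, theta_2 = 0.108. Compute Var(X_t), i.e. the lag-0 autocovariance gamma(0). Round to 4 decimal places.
\gamma(0) = 6.2055

For an MA(q) process X_t = eps_t + sum_i theta_i eps_{t-i} with
Var(eps_t) = sigma^2, the variance is
  gamma(0) = sigma^2 * (1 + sum_i theta_i^2).
  sum_i theta_i^2 = (0.479)^2 + (0.108)^2 = 0.229441 + 0.011664 = 0.241105.
  gamma(0) = 5 * (1 + 0.241105) = 5 * 1.241105 = 6.205525, which rounds to 6.2055.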